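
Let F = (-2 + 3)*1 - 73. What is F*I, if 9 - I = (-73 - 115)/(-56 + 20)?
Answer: -272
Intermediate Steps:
I = 34/9 (I = 9 - (-73 - 115)/(-56 + 20) = 9 - (-188)/(-36) = 9 - (-188)*(-1)/36 = 9 - 1*47/9 = 9 - 47/9 = 34/9 ≈ 3.7778)
F = -72 (F = 1*1 - 73 = 1 - 73 = -72)
F*I = -72*34/9 = -272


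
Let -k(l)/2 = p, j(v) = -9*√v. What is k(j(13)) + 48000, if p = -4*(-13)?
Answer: 47896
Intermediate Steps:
p = 52
k(l) = -104 (k(l) = -2*52 = -104)
k(j(13)) + 48000 = -104 + 48000 = 47896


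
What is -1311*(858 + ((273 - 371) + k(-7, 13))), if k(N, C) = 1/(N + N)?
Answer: -13947729/14 ≈ -9.9627e+5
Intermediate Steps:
k(N, C) = 1/(2*N)
-1311*(858 + ((273 - 371) + k(-7, 13))) = -1311*(858 + ((273 - 371) + (1/2)/(-7))) = -1311*(858 + (-98 + (1/2)*(-1/7))) = -1311*(858 + (-98 - 1/14)) = -1311*(858 - 1373/14) = -1311*10639/14 = -13947729/14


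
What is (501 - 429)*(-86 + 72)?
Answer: -1008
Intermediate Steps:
(501 - 429)*(-86 + 72) = 72*(-14) = -1008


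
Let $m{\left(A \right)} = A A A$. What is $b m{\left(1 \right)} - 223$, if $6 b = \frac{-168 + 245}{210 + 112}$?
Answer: $- \frac{61537}{276} \approx -222.96$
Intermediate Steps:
$m{\left(A \right)} = A^{3}$ ($m{\left(A \right)} = A^{2} A = A^{3}$)
$b = \frac{11}{276}$ ($b = \frac{\left(-168 + 245\right) \frac{1}{210 + 112}}{6} = \frac{77 \cdot \frac{1}{322}}{6} = \frac{1}{6} \cdot \frac{11}{46} = \frac{11}{276} \approx 0.039855$)
$b m{\left(1 \right)} - 223 = \frac{11 \cdot 1^{3}}{276} - 223 = \frac{11}{276} \cdot 1 - 223 = \frac{11}{276} - 223 = - \frac{61537}{276}$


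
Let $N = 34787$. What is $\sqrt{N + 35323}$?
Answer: $3 \sqrt{7790} \approx 264.78$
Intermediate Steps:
$\sqrt{N + 35323} = \sqrt{34787 + 35323} = \sqrt{70110} = 3 \sqrt{7790}$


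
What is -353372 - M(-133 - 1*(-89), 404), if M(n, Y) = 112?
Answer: -353484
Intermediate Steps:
-353372 - M(-133 - 1*(-89), 404) = -353372 - 1*112 = -353372 - 112 = -353484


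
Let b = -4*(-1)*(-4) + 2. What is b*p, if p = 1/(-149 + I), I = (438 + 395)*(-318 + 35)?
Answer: 7/117944 ≈ 5.9350e-5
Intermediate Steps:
I = -235739 (I = 833*(-283) = -235739)
b = -14 (b = 4*(-4) + 2 = -16 + 2 = -14)
p = -1/235888 (p = 1/(-149 - 235739) = 1/(-235888) = -1/235888 ≈ -4.2393e-6)
b*p = -14*(-1/235888) = 7/117944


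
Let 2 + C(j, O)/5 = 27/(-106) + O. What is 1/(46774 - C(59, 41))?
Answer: 106/4937509 ≈ 2.1468e-5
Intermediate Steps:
C(j, O) = -1195/106 + 5*O (C(j, O) = -10 + 5*(27/(-106) + O) = -10 + 5*(27*(-1/106) + O) = -10 + 5*(-27/106 + O) = -10 + (-135/106 + 5*O) = -1195/106 + 5*O)
1/(46774 - C(59, 41)) = 1/(46774 - (-1195/106 + 5*41)) = 1/(46774 - (-1195/106 + 205)) = 1/(46774 - 1*20535/106) = 1/(46774 - 20535/106) = 1/(4937509/106) = 106/4937509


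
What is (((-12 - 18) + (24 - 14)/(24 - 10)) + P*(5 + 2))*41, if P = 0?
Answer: -8405/7 ≈ -1200.7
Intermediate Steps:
(((-12 - 18) + (24 - 14)/(24 - 10)) + P*(5 + 2))*41 = (((-12 - 18) + (24 - 14)/(24 - 10)) + 0*(5 + 2))*41 = ((-30 + 10/14) + 0*7)*41 = ((-30 + 10*(1/14)) + 0)*41 = ((-30 + 5/7) + 0)*41 = (-205/7 + 0)*41 = -205/7*41 = -8405/7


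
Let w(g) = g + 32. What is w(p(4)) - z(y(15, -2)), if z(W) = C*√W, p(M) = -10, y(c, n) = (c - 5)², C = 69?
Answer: -668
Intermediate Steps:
y(c, n) = (-5 + c)²
z(W) = 69*√W
w(g) = 32 + g
w(p(4)) - z(y(15, -2)) = (32 - 10) - 69*√((-5 + 15)²) = 22 - 69*√(10²) = 22 - 69*√100 = 22 - 69*10 = 22 - 1*690 = 22 - 690 = -668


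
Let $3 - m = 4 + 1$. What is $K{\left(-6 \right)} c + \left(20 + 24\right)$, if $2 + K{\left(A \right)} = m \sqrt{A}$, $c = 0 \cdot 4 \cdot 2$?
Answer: $44$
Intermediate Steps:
$c = 0$ ($c = 0 \cdot 2 = 0$)
$m = -2$ ($m = 3 - \left(4 + 1\right) = 3 - 5 = -2$)
$K{\left(A \right)} = -2 - 2 \sqrt{A}$
$K{\left(-6 \right)} c + \left(20 + 24\right) = \left(-2 - 2 \sqrt{-6}\right) 0 + \left(20 + 24\right) = \left(-2 - 2 i \sqrt{6}\right) 0 + 44 = 0 + 44 = 44$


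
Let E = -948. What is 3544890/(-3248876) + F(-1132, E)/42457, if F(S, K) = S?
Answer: -77091561181/68968764166 ≈ -1.1178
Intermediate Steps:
3544890/(-3248876) + F(-1132, E)/42457 = 3544890/(-3248876) - 1132/42457 = 3544890*(-1/3248876) - 1132*1/42457 = -1772445/1624438 - 1132/42457 = -77091561181/68968764166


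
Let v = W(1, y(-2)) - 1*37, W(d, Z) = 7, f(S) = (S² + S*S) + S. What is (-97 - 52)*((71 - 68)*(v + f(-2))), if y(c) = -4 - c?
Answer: 10728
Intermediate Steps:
f(S) = S + 2*S² (f(S) = (S² + S²) + S = 2*S² + S = S + 2*S²)
v = -30 (v = 7 - 1*37 = 7 - 37 = -30)
(-97 - 52)*((71 - 68)*(v + f(-2))) = (-97 - 52)*((71 - 68)*(-30 - 2*(1 + 2*(-2)))) = -447*(-30 - 2*(1 - 4)) = -447*(-30 - 2*(-3)) = -447*(-30 + 6) = -447*(-24) = -149*(-72) = 10728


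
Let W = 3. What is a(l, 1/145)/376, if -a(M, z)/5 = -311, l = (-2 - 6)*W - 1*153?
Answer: 1555/376 ≈ 4.1356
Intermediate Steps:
l = -177 (l = (-2 - 6)*3 - 1*153 = -8*3 - 153 = -24 - 153 = -177)
a(M, z) = 1555 (a(M, z) = -5*(-311) = 1555)
a(l, 1/145)/376 = 1555/376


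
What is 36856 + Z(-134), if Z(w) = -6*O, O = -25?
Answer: 37006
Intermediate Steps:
Z(w) = 150 (Z(w) = -6*(-25) = 150)
36856 + Z(-134) = 36856 + 150 = 37006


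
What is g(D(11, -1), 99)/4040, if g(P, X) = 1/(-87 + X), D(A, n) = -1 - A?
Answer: 1/48480 ≈ 2.0627e-5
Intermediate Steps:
g(D(11, -1), 99)/4040 = 1/((-87 + 99)*4040) = (1/4040)/12 = (1/12)*(1/4040) = 1/48480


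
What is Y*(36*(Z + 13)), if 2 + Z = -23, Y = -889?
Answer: 384048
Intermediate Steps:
Z = -25 (Z = -2 - 23 = -25)
Y*(36*(Z + 13)) = -32004*(-25 + 13) = -32004*(-12) = -889*(-432) = 384048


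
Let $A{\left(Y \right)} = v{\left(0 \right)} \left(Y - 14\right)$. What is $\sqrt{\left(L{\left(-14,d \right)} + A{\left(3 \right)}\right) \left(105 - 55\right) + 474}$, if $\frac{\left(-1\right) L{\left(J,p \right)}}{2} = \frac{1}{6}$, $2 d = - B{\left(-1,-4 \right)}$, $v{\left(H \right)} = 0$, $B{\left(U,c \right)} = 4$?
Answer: $\frac{14 \sqrt{21}}{3} \approx 21.385$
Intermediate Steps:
$d = -2$ ($d = \frac{\left(-1\right) 4}{2} = \frac{1}{2} \left(-4\right) = -2$)
$L{\left(J,p \right)} = - \frac{1}{3}$ ($L{\left(J,p \right)} = - \frac{2}{6} = \left(-2\right) \frac{1}{6} = - \frac{1}{3}$)
$A{\left(Y \right)} = 0$ ($A{\left(Y \right)} = 0 \left(Y - 14\right) = 0 \left(-14 + Y\right) = 0$)
$\sqrt{\left(L{\left(-14,d \right)} + A{\left(3 \right)}\right) \left(105 - 55\right) + 474} = \sqrt{\left(- \frac{1}{3} + 0\right) \left(105 - 55\right) + 474} = \sqrt{\left(- \frac{1}{3}\right) 50 + 474} = \sqrt{- \frac{50}{3} + 474} = \sqrt{\frac{1372}{3}} = \frac{14 \sqrt{21}}{3}$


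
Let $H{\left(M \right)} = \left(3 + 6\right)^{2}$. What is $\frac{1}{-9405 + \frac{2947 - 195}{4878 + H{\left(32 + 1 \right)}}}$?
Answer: $- \frac{4959}{46636643} \approx -0.00010633$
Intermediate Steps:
$H{\left(M \right)} = 81$ ($H{\left(M \right)} = 9^{2} = 81$)
$\frac{1}{-9405 + \frac{2947 - 195}{4878 + H{\left(32 + 1 \right)}}} = \frac{1}{-9405 + \frac{2947 - 195}{4878 + 81}} = \frac{1}{-9405 + \frac{2752}{4959}} = \frac{1}{- \frac{46636643}{4959}} = - \frac{4959}{46636643}$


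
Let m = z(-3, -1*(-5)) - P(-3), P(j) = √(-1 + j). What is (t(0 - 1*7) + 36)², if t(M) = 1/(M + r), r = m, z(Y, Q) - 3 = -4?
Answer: (1220 + I)²/1156 ≈ 1287.5 + 2.1107*I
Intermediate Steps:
z(Y, Q) = -1 (z(Y, Q) = 3 - 4 = -1)
m = -1 - 2*I (m = -1 - √(-1 - 3) = -1 - √(-4) = -1 - 2*I ≈ -1.0 - 2.0*I)
r = -1 - 2*I ≈ -1.0 - 2.0*I
t(M) = 1/(-1 + M - 2*I) (t(M) = 1/(M + (-1 - 2*I)) = 1/(-1 + M - 2*I))
(t(0 - 1*7) + 36)² = (1/(-1 + (0 - 1*7) - 2*I) + 36)² = (1/(-1 + (0 - 7) - 2*I) + 36)² = (1/(-1 - 7 - 2*I) + 36)² = (1/(-8 - 2*I) + 36)² = ((-8 + 2*I)/68 + 36)² = (36 + (-8 + 2*I)/68)²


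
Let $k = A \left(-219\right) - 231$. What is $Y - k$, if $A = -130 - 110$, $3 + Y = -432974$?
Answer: $-485306$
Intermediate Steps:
$Y = -432977$ ($Y = -3 - 432974 = -432977$)
$A = -240$ ($A = -130 - 110 = -240$)
$k = 52329$ ($k = \left(-240\right) \left(-219\right) - 231 = 52560 - 231 = 52329$)
$Y - k = -432977 - 52329 = -485306$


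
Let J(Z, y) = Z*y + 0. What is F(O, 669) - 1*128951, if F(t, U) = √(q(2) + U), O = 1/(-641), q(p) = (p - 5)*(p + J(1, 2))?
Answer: -128951 + 3*√73 ≈ -1.2893e+5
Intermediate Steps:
J(Z, y) = Z*y
q(p) = (-5 + p)*(2 + p) (q(p) = (p - 5)*(p + 1*2) = (-5 + p)*(p + 2) = (-5 + p)*(2 + p))
O = -1/641 ≈ -0.0015601
F(t, U) = √(-12 + U) (F(t, U) = √((-10 + 2² - 3*2) + U) = √((-10 + 4 - 6) + U) = √(-12 + U))
F(O, 669) - 1*128951 = √(-12 + 669) - 1*128951 = √657 - 128951 = 3*√73 - 128951 = -128951 + 3*√73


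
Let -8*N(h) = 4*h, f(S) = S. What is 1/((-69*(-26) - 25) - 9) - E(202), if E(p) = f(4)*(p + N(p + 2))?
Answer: -703999/1760 ≈ -400.00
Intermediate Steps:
N(h) = -h/2
E(p) = -4 + 2*p (E(p) = 4*(p - (p + 2)/2) = 4*(p - (2 + p)/2) = 4*(p + (-1 - p/2)) = 4*(-1 + p/2) = -4 + 2*p)
1/((-69*(-26) - 25) - 9) - E(202) = 1/((-69*(-26) - 25) - 9) - (-4 + 2*202) = 1/((1794 - 25) - 9) - (-4 + 404) = 1/(1769 - 9) - 1*400 = 1/1760 - 400 = -703999/1760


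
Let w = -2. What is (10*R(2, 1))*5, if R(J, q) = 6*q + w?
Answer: 200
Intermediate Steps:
R(J, q) = -2 + 6*q (R(J, q) = 6*q - 2 = -2 + 6*q)
(10*R(2, 1))*5 = (10*(-2 + 6*1))*5 = (10*(-2 + 6))*5 = (10*4)*5 = 40*5 = 200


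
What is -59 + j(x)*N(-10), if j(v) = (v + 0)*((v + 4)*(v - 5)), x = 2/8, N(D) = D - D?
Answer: -59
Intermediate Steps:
N(D) = 0
x = ¼ (x = 2*(⅛) = ¼ ≈ 0.25000)
j(v) = v*(-5 + v)*(4 + v) (j(v) = v*((4 + v)*(-5 + v)) = v*((-5 + v)*(4 + v)) = v*(-5 + v)*(4 + v))
-59 + j(x)*N(-10) = -59 + ((-20 + (¼)² - 1*¼)/4)*0 = -59 + ((-20 + 1/16 - ¼)/4)*0 = -59 + ((¼)*(-323/16))*0 = -59 - 323/64*0 = -59 + 0 = -59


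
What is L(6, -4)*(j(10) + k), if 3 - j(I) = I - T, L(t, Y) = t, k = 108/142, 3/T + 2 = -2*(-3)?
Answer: -4677/142 ≈ -32.937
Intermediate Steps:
T = ¾ (T = 3/(-2 - 2*(-3)) = 3/(-2 + 6) = 3/4 = 3*(¼) = ¾ ≈ 0.75000)
k = 54/71 (k = 108*(1/142) = 54/71 ≈ 0.76056)
j(I) = 15/4 - I (j(I) = 3 - (I - 1*¾) = 3 - (I - ¾) = 3 - (-¾ + I) = 3 + (¾ - I) = 15/4 - I)
L(6, -4)*(j(10) + k) = 6*((15/4 - 1*10) + 54/71) = 6*((15/4 - 10) + 54/71) = 6*(-25/4 + 54/71) = 6*(-1559/284) = -4677/142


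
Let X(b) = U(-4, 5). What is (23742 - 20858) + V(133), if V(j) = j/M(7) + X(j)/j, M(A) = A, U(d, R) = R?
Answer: 386104/133 ≈ 2903.0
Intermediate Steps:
X(b) = 5
V(j) = 5/j + j/7 (V(j) = j/7 + 5/j = 5/j + j/7)
(23742 - 20858) + V(133) = (23742 - 20858) + (5/133 + (⅐)*133) = 2884 + (5*(1/133) + 19) = 2884 + (5/133 + 19) = 2884 + 2532/133 = 386104/133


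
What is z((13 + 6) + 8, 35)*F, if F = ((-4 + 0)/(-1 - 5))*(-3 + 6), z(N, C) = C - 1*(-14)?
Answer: 98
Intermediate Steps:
z(N, C) = 14 + C (z(N, C) = C + 14 = 14 + C)
F = 2 (F = -4/(-6)*3 = -4*(-1/6)*3 = (2/3)*3 = 2)
z((13 + 6) + 8, 35)*F = (14 + 35)*2 = 49*2 = 98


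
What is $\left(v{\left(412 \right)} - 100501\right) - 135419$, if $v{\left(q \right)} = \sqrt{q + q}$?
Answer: $-235920 + 2 \sqrt{206} \approx -2.3589 \cdot 10^{5}$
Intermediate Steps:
$v{\left(q \right)} = \sqrt{2} \sqrt{q}$ ($v{\left(q \right)} = \sqrt{2 q} = \sqrt{2} \sqrt{q}$)
$\left(v{\left(412 \right)} - 100501\right) - 135419 = \left(\sqrt{2} \sqrt{412} - 100501\right) - 135419 = \left(\sqrt{2} \cdot 2 \sqrt{103} - 100501\right) - 135419 = \left(2 \sqrt{206} - 100501\right) - 135419 = \left(-100501 + 2 \sqrt{206}\right) - 135419 = -235920 + 2 \sqrt{206}$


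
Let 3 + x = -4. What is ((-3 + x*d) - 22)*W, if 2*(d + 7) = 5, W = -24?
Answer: -156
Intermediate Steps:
x = -7 (x = -3 - 4 = -7)
d = -9/2 (d = -7 + (½)*5 = -7 + 5/2 = -9/2 ≈ -4.5000)
((-3 + x*d) - 22)*W = ((-3 - 7*(-9/2)) - 22)*(-24) = ((-3 + 63/2) - 22)*(-24) = (57/2 - 22)*(-24) = (13/2)*(-24) = -156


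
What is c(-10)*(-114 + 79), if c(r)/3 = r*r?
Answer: -10500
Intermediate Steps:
c(r) = 3*r² (c(r) = 3*(r*r) = 3*r²)
c(-10)*(-114 + 79) = (3*(-10)²)*(-114 + 79) = (3*100)*(-35) = 300*(-35) = -10500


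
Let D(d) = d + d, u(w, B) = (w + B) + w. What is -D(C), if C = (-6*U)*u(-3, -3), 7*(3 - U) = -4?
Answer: -2700/7 ≈ -385.71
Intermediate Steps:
u(w, B) = B + 2*w (u(w, B) = (B + w) + w = B + 2*w)
U = 25/7 (U = 3 - ⅐*(-4) = 3 + 4/7 = 25/7 ≈ 3.5714)
C = 1350/7 (C = (-6*25/7)*(-3 + 2*(-3)) = -150*(-3 - 6)/7 = -150/7*(-9) = 1350/7 ≈ 192.86)
D(d) = 2*d
-D(C) = -2*1350/7 = -1*2700/7 = -2700/7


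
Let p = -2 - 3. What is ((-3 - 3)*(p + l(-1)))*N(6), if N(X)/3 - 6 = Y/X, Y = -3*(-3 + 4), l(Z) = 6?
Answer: -99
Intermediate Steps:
p = -5
Y = -3 (Y = -3*1 = -3)
N(X) = 18 - 9/X (N(X) = 18 + 3*(-3/X) = 18 - 9/X)
((-3 - 3)*(p + l(-1)))*N(6) = ((-3 - 3)*(-5 + 6))*(18 - 9/6) = (-6*1)*(18 - 9*1/6) = -6*(18 - 3/2) = -6*33/2 = -99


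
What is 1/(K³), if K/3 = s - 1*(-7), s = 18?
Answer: 1/421875 ≈ 2.3704e-6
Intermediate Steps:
K = 75 (K = 3*(18 - 1*(-7)) = 3*(18 + 7) = 3*25 = 75)
1/(K³) = 1/(75³) = 1/421875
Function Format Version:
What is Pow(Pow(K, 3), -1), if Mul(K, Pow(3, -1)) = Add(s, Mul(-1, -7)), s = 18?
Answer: Rational(1, 421875) ≈ 2.3704e-6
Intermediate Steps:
K = 75 (K = Mul(3, Add(18, Mul(-1, -7))) = Mul(3, Add(18, 7)) = Mul(3, 25) = 75)
Pow(Pow(K, 3), -1) = Pow(Pow(75, 3), -1) = Pow(421875, -1) = Rational(1, 421875)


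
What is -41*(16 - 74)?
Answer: 2378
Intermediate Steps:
-41*(16 - 74) = -41*(-58) = 2378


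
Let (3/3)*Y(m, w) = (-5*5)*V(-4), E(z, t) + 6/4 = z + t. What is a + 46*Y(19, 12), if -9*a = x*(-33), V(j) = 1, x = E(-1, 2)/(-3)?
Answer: -20689/18 ≈ -1149.4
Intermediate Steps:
E(z, t) = -3/2 + t + z (E(z, t) = -3/2 + (z + t) = -3/2 + (t + z) = -3/2 + t + z)
x = ⅙ (x = (-3/2 + 2 - 1)/(-3) = -½*(-⅓) = ⅙ ≈ 0.16667)
Y(m, w) = -25 (Y(m, w) = -5*5*1 = -25*1 = -25)
a = 11/18 (a = -(-33)/54 = -⅑*(-11/2) = 11/18 ≈ 0.61111)
a + 46*Y(19, 12) = 11/18 + 46*(-25) = 11/18 - 1150 = -20689/18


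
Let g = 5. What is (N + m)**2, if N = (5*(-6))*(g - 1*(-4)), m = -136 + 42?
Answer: 132496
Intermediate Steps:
m = -94
N = -270 (N = (5*(-6))*(5 - 1*(-4)) = -30*(5 + 4) = -30*9 = -270)
(N + m)**2 = (-270 - 94)**2 = (-364)**2 = 132496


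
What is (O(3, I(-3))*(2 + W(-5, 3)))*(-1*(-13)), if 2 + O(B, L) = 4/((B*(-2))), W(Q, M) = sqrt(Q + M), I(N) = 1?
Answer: -208/3 - 104*I*sqrt(2)/3 ≈ -69.333 - 49.026*I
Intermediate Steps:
W(Q, M) = sqrt(M + Q)
O(B, L) = -2 - 2/B (O(B, L) = -2 + 4/((B*(-2))) = -2 + 4/((-2*B)) = -2 + 4*(-1/(2*B)) = -2 - 2/B)
(O(3, I(-3))*(2 + W(-5, 3)))*(-1*(-13)) = ((-2 - 2/3)*(2 + sqrt(3 - 5)))*(-1*(-13)) = ((-2 - 2*1/3)*(2 + sqrt(-2)))*13 = ((-2 - 2/3)*(2 + I*sqrt(2)))*13 = -8*(2 + I*sqrt(2))/3*13 = (-16/3 - 8*I*sqrt(2)/3)*13 = -208/3 - 104*I*sqrt(2)/3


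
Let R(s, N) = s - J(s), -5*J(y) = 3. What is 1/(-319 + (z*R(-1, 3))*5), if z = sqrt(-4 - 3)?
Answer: I/(-319*I + 2*sqrt(7)) ≈ -0.0031339 + 5.1985e-5*I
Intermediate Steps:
J(y) = -3/5 (J(y) = -1/5*3 = -3/5)
z = I*sqrt(7) (z = sqrt(-7) = I*sqrt(7) ≈ 2.6458*I)
R(s, N) = 3/5 + s (R(s, N) = s - 1*(-3/5) = s + 3/5 = 3/5 + s)
1/(-319 + (z*R(-1, 3))*5) = 1/(-319 + ((I*sqrt(7))*(3/5 - 1))*5) = 1/(-319 + ((I*sqrt(7))*(-2/5))*5) = 1/(-319 - 2*I*sqrt(7)/5*5) = 1/(-319 - 2*I*sqrt(7))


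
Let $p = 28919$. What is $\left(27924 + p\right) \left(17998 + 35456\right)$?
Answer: $3038485722$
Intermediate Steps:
$\left(27924 + p\right) \left(17998 + 35456\right) = \left(27924 + 28919\right) \left(17998 + 35456\right) = 56843 \cdot 53454 = 3038485722$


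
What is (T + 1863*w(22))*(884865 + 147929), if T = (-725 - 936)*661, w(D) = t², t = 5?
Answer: -1085823840724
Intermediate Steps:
w(D) = 25 (w(D) = 5² = 25)
T = -1097921 (T = -1661*661 = -1097921)
(T + 1863*w(22))*(884865 + 147929) = (-1097921 + 1863*25)*(884865 + 147929) = (-1097921 + 46575)*1032794 = -1051346*1032794 = -1085823840724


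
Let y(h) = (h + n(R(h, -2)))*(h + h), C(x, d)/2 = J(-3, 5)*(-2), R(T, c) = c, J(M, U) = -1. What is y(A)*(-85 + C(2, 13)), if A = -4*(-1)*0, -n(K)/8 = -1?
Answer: 0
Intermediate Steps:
n(K) = 8 (n(K) = -8*(-1) = 8)
A = 0 (A = 4*0 = 0)
C(x, d) = 4 (C(x, d) = 2*(-1*(-2)) = 2*2 = 4)
y(h) = 2*h*(8 + h) (y(h) = (h + 8)*(h + h) = (8 + h)*(2*h) = 2*h*(8 + h))
y(A)*(-85 + C(2, 13)) = (2*0*(8 + 0))*(-85 + 4) = (2*0*8)*(-81) = 0*(-81) = 0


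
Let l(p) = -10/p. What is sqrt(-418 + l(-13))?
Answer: 4*I*sqrt(4407)/13 ≈ 20.426*I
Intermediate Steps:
sqrt(-418 + l(-13)) = sqrt(-418 - 10/(-13)) = sqrt(-418 - 10*(-1/13)) = sqrt(-418 + 10/13) = sqrt(-5424/13) = 4*I*sqrt(4407)/13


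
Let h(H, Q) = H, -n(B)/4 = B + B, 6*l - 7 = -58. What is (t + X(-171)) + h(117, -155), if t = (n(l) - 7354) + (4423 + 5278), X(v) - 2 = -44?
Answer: 2490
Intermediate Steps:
l = -17/2 (l = 7/6 + (⅙)*(-58) = 7/6 - 29/3 = -17/2 ≈ -8.5000)
X(v) = -42 (X(v) = 2 - 44 = -42)
n(B) = -8*B (n(B) = -4*(B + B) = -8*B)
t = 2415 (t = (-8*(-17/2) - 7354) + (4423 + 5278) = (68 - 7354) + 9701 = -7286 + 9701 = 2415)
(t + X(-171)) + h(117, -155) = (2415 - 42) + 117 = 2373 + 117 = 2490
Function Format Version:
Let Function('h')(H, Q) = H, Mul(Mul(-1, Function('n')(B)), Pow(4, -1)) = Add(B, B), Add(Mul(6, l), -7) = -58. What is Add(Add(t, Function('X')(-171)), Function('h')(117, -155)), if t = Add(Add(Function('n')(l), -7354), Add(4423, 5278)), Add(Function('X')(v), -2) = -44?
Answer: 2490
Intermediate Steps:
l = Rational(-17, 2) (l = Add(Rational(7, 6), Mul(Rational(1, 6), -58)) = Add(Rational(7, 6), Rational(-29, 3)) = Rational(-17, 2) ≈ -8.5000)
Function('X')(v) = -42 (Function('X')(v) = Add(2, -44) = -42)
Function('n')(B) = Mul(-8, B) (Function('n')(B) = Mul(-4, Add(B, B)) = Mul(-4, Mul(2, B)) = Mul(-8, B))
t = 2415 (t = Add(Add(Mul(-8, Rational(-17, 2)), -7354), Add(4423, 5278)) = Add(Add(68, -7354), 9701) = Add(-7286, 9701) = 2415)
Add(Add(t, Function('X')(-171)), Function('h')(117, -155)) = Add(Add(2415, -42), 117) = Add(2373, 117) = 2490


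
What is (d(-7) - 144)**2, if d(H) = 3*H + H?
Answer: 29584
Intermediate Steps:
d(H) = 4*H
(d(-7) - 144)**2 = (4*(-7) - 144)**2 = (-28 - 144)**2 = (-172)**2 = 29584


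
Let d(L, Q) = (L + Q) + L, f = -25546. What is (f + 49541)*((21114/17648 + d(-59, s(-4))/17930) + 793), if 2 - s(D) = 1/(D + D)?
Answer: 603005005166911/31642864 ≈ 1.9057e+7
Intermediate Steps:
s(D) = 2 - 1/(2*D) (s(D) = 2 - 1/(D + D) = 2 - 1/(2*D))
d(L, Q) = Q + 2*L
(f + 49541)*((21114/17648 + d(-59, s(-4))/17930) + 793) = (-25546 + 49541)*((21114/17648 + ((2 - ½/(-4)) + 2*(-59))/17930) + 793) = 23995*((21114*(1/17648) + ((2 - ½*(-¼)) - 118)*(1/17930)) + 793) = 23995*((10557/8824 + ((2 + ⅛) - 118)*(1/17930)) + 793) = 23995*((10557/8824 + (17/8 - 118)*(1/17930)) + 793) = 23995*((10557/8824 - 927/8*1/17930) + 793) = 23995*((10557/8824 - 927/143440) + 793) = 23995*(188264529/158214320 + 793) = 23995*(125652220289/158214320) = 603005005166911/31642864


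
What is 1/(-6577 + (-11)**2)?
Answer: -1/6456 ≈ -0.00015489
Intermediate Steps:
1/(-6577 + (-11)**2) = 1/(-6577 + 121) = 1/(-6456) = -1/6456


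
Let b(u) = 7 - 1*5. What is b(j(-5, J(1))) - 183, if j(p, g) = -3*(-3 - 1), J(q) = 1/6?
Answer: -181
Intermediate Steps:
J(q) = 1/6 (J(q) = 1*(1/6) = 1/6)
j(p, g) = 12 (j(p, g) = -3*(-4) = 12)
b(u) = 2 (b(u) = 7 - 5 = 2)
b(j(-5, J(1))) - 183 = 2 - 183 = -181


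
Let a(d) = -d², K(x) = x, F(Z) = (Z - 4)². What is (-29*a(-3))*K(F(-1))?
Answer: 6525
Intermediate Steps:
F(Z) = (-4 + Z)²
(-29*a(-3))*K(F(-1)) = (-(-29)*(-3)²)*(-4 - 1)² = -(-29)*9*(-5)² = -29*(-9)*25 = 261*25 = 6525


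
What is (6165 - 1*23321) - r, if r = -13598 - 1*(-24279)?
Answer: -27837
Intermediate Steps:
r = 10681 (r = -13598 + 24279 = 10681)
(6165 - 1*23321) - r = (6165 - 1*23321) - 1*10681 = (6165 - 23321) - 10681 = -17156 - 10681 = -27837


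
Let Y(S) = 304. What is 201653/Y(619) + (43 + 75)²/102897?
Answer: 20753721637/31280688 ≈ 663.47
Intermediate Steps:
201653/Y(619) + (43 + 75)²/102897 = 201653/304 + (43 + 75)²/102897 = 201653*(1/304) + 118²*(1/102897) = 201653/304 + 13924*(1/102897) = 201653/304 + 13924/102897 = 20753721637/31280688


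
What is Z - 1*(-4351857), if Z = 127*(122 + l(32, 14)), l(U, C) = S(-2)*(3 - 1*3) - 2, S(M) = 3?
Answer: 4367097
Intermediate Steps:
l(U, C) = -2 (l(U, C) = 3*(3 - 1*3) - 2 = 3*(3 - 3) - 2 = 3*0 - 2 = 0 - 2 = -2)
Z = 15240 (Z = 127*(122 - 2) = 127*120 = 15240)
Z - 1*(-4351857) = 15240 - 1*(-4351857) = 15240 + 4351857 = 4367097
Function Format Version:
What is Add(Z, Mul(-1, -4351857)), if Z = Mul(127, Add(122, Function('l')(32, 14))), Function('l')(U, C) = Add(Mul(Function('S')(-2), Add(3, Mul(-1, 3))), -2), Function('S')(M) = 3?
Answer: 4367097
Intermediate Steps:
Function('l')(U, C) = -2 (Function('l')(U, C) = Add(Mul(3, Add(3, Mul(-1, 3))), -2) = Add(Mul(3, Add(3, -3)), -2) = Add(Mul(3, 0), -2) = Add(0, -2) = -2)
Z = 15240 (Z = Mul(127, Add(122, -2)) = Mul(127, 120) = 15240)
Add(Z, Mul(-1, -4351857)) = Add(15240, Mul(-1, -4351857)) = Add(15240, 4351857) = 4367097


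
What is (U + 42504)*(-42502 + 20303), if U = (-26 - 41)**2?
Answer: -1043197607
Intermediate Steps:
U = 4489 (U = (-67)**2 = 4489)
(U + 42504)*(-42502 + 20303) = (4489 + 42504)*(-42502 + 20303) = 46993*(-22199) = -1043197607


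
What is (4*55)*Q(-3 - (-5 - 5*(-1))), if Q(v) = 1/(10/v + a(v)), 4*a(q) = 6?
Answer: -120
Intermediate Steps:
a(q) = 3/2 (a(q) = (1/4)*6 = 3/2)
Q(v) = 1/(3/2 + 10/v) (Q(v) = 1/(10/v + 3/2) = 1/(3/2 + 10/v))
(4*55)*Q(-3 - (-5 - 5*(-1))) = (4*55)*(2*(-3 - (-5 - 5*(-1)))/(20 + 3*(-3 - (-5 - 5*(-1))))) = 220*(2*(-3 - (-5 + 5))/(20 + 3*(-3 - (-5 + 5)))) = 220*(2*(-3 - 1*0)/(20 + 3*(-3 - 1*0))) = 220*(2*(-3 + 0)/(20 + 3*(-3 + 0))) = 220*(2*(-3)/(20 + 3*(-3))) = 220*(2*(-3)/(20 - 9)) = 220*(2*(-3)/11) = 220*(2*(-3)*(1/11)) = 220*(-6/11) = -120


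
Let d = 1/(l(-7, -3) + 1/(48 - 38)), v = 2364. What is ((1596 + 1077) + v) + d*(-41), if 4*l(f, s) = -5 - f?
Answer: 14906/3 ≈ 4968.7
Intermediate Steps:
l(f, s) = -5/4 - f/4 (l(f, s) = (-5 - f)/4 = -5/4 - f/4)
d = 5/3 (d = 1/((-5/4 - ¼*(-7)) + 1/(48 - 38)) = 1/((-5/4 + 7/4) + 1/10) = 1/(½ + ⅒) = 1/(⅗) = 5/3 ≈ 1.6667)
((1596 + 1077) + v) + d*(-41) = ((1596 + 1077) + 2364) + (5/3)*(-41) = (2673 + 2364) - 205/3 = 5037 - 205/3 = 14906/3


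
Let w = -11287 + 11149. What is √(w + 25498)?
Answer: 4*√1585 ≈ 159.25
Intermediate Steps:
w = -138
√(w + 25498) = √(-138 + 25498) = √25360 = 4*√1585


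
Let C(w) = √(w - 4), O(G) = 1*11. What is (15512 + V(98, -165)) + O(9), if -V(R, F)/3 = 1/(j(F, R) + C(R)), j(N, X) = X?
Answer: 24603906/1585 + √94/3170 ≈ 15523.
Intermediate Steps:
O(G) = 11
C(w) = √(-4 + w)
V(R, F) = -3/(R + √(-4 + R))
(15512 + V(98, -165)) + O(9) = (15512 - 3/(98 + √(-4 + 98))) + 11 = (15512 - 3/(98 + √94)) + 11 = 15523 - 3/(98 + √94)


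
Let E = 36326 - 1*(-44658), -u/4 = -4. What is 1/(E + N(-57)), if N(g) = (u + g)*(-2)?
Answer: 1/81066 ≈ 1.2336e-5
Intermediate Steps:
u = 16 (u = -4*(-4) = 16)
N(g) = -32 - 2*g (N(g) = (16 + g)*(-2) = -32 - 2*g)
E = 80984 (E = 36326 + 44658 = 80984)
1/(E + N(-57)) = 1/(80984 + (-32 - 2*(-57))) = 1/(80984 + (-32 + 114)) = 1/(80984 + 82) = 1/81066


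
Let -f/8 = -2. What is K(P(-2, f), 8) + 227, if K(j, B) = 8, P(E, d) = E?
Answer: 235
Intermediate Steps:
f = 16 (f = -8*(-2) = 16)
K(P(-2, f), 8) + 227 = 8 + 227 = 235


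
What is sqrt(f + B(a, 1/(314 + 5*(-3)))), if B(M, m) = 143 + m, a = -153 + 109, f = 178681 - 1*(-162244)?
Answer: 3*sqrt(3387980063)/299 ≈ 584.01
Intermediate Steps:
f = 340925 (f = 178681 + 162244 = 340925)
a = -44
sqrt(f + B(a, 1/(314 + 5*(-3)))) = sqrt(340925 + (143 + 1/(314 + 5*(-3)))) = sqrt(340925 + (143 + 1/(314 - 15))) = sqrt(340925 + (143 + 1/299)) = sqrt(340925 + 42758/299) = sqrt(101979333/299) = 3*sqrt(3387980063)/299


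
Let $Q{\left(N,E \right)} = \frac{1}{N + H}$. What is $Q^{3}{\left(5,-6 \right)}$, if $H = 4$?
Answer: $\frac{1}{729} \approx 0.0013717$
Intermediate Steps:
$Q{\left(N,E \right)} = \frac{1}{4 + N}$ ($Q{\left(N,E \right)} = \frac{1}{N + 4} = \frac{1}{4 + N}$)
$Q^{3}{\left(5,-6 \right)} = \left(\frac{1}{4 + 5}\right)^{3} = \left(\frac{1}{9}\right)^{3} = \frac{1}{729}$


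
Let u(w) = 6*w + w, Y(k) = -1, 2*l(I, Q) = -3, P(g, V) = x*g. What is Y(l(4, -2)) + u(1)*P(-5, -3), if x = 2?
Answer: -71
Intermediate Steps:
P(g, V) = 2*g
l(I, Q) = -3/2 (l(I, Q) = (1/2)*(-3) = -3/2)
u(w) = 7*w
Y(l(4, -2)) + u(1)*P(-5, -3) = -1 + (7*1)*(2*(-5)) = -1 + 7*(-10) = -1 - 70 = -71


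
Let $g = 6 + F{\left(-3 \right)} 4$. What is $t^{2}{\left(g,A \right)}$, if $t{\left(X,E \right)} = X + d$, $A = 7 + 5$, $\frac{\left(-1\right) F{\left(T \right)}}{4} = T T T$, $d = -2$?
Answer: $190096$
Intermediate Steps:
$F{\left(T \right)} = - 4 T^{3}$ ($F{\left(T \right)} = - 4 T T T = - 4 T^{2} T = - 4 T^{3}$)
$A = 12$
$g = 438$ ($g = 6 + - 4 \left(-3\right)^{3} \cdot 4 = 6 + \left(-4\right) \left(-27\right) 4 = 6 + 108 \cdot 4 = 6 + 432 = 438$)
$t{\left(X,E \right)} = -2 + X$ ($t{\left(X,E \right)} = X - 2 = -2 + X$)
$t^{2}{\left(g,A \right)} = \left(-2 + 438\right)^{2} = 436^{2} = 190096$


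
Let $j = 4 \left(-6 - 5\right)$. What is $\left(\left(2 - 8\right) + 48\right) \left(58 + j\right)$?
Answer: $588$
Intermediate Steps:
$j = -44$ ($j = 4 \left(-11\right) = -44$)
$\left(\left(2 - 8\right) + 48\right) \left(58 + j\right) = \left(\left(2 - 8\right) + 48\right) \left(58 - 44\right) = \left(-6 + 48\right) 14 = 42 \cdot 14 = 588$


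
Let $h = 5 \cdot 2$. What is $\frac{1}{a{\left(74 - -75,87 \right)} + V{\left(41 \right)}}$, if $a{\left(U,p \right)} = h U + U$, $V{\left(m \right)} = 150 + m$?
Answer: $\frac{1}{1830} \approx 0.00054645$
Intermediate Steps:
$h = 10$
$a{\left(U,p \right)} = 11 U$ ($a{\left(U,p \right)} = 10 U + U = 11 U$)
$\frac{1}{a{\left(74 - -75,87 \right)} + V{\left(41 \right)}} = \frac{1}{11 \left(74 - -75\right) + \left(150 + 41\right)} = \frac{1}{11 \left(74 + 75\right) + 191} = \frac{1}{11 \cdot 149 + 191} = \frac{1}{1639 + 191} = \frac{1}{1830}$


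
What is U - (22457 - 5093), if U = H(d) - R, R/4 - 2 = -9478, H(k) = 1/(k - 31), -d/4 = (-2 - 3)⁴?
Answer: 51986739/2531 ≈ 20540.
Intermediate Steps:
d = -2500 (d = -4*(-2 - 3)⁴ = -4*(-5)⁴ = -4*625 = -2500)
H(k) = 1/(-31 + k)
R = -37904 (R = 8 + 4*(-9478) = 8 - 37912 = -37904)
U = 95935023/2531 (U = 1/(-31 - 2500) - 1*(-37904) = 1/(-2531) + 37904 = -1/2531 + 37904 = 95935023/2531 ≈ 37904.)
U - (22457 - 5093) = 95935023/2531 - (22457 - 5093) = 95935023/2531 - 1*17364 = 95935023/2531 - 17364 = 51986739/2531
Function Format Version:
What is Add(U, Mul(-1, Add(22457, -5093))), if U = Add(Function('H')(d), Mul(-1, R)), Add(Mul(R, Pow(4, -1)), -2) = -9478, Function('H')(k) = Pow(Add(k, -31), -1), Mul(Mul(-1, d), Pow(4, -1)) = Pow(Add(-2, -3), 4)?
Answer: Rational(51986739, 2531) ≈ 20540.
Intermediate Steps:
d = -2500 (d = Mul(-4, Pow(Add(-2, -3), 4)) = Mul(-4, Pow(-5, 4)) = Mul(-4, 625) = -2500)
Function('H')(k) = Pow(Add(-31, k), -1)
R = -37904 (R = Add(8, Mul(4, -9478)) = Add(8, -37912) = -37904)
U = Rational(95935023, 2531) (U = Add(Pow(Add(-31, -2500), -1), Mul(-1, -37904)) = Add(Pow(-2531, -1), 37904) = Add(Rational(-1, 2531), 37904) = Rational(95935023, 2531) ≈ 37904.)
Add(U, Mul(-1, Add(22457, -5093))) = Add(Rational(95935023, 2531), Mul(-1, Add(22457, -5093))) = Add(Rational(95935023, 2531), Mul(-1, 17364)) = Add(Rational(95935023, 2531), -17364) = Rational(51986739, 2531)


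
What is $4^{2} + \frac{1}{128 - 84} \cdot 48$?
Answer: $\frac{188}{11} \approx 17.091$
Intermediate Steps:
$4^{2} + \frac{1}{128 - 84} \cdot 48 = 16 + \frac{1}{128 - 84} \cdot 48 = 16 + \frac{1}{44} \cdot 48 = 16 + \frac{12}{11} = \frac{188}{11}$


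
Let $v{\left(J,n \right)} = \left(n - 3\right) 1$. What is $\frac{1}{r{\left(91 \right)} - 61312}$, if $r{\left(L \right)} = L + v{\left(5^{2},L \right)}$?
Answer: $- \frac{1}{61133} \approx -1.6358 \cdot 10^{-5}$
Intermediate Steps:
$v{\left(J,n \right)} = -3 + n$ ($v{\left(J,n \right)} = \left(-3 + n\right) 1 = -3 + n$)
$r{\left(L \right)} = -3 + 2 L$ ($r{\left(L \right)} = L + \left(-3 + L\right) = -3 + 2 L$)
$\frac{1}{r{\left(91 \right)} - 61312} = \frac{1}{\left(-3 + 2 \cdot 91\right) - 61312} = \frac{1}{\left(-3 + 182\right) - 61312} = \frac{1}{179 - 61312} = \frac{1}{-61133} = - \frac{1}{61133}$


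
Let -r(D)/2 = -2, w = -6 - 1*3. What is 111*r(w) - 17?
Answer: 427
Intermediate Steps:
w = -9 (w = -6 - 3 = -9)
r(D) = 4 (r(D) = -2*(-2) = 4)
111*r(w) - 17 = 111*4 - 17 = 444 - 17 = 427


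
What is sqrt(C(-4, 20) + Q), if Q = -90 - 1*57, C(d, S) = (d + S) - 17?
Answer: 2*I*sqrt(37) ≈ 12.166*I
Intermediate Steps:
C(d, S) = -17 + S + d (C(d, S) = (S + d) - 17 = -17 + S + d)
Q = -147 (Q = -90 - 57 = -147)
sqrt(C(-4, 20) + Q) = sqrt((-17 + 20 - 4) - 147) = sqrt(-1 - 147) = sqrt(-148) = 2*I*sqrt(37)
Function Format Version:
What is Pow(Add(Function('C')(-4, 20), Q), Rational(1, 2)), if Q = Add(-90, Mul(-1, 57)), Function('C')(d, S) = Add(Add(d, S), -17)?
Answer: Mul(2, I, Pow(37, Rational(1, 2))) ≈ Mul(12.166, I)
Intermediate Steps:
Function('C')(d, S) = Add(-17, S, d) (Function('C')(d, S) = Add(Add(S, d), -17) = Add(-17, S, d))
Q = -147 (Q = Add(-90, -57) = -147)
Pow(Add(Function('C')(-4, 20), Q), Rational(1, 2)) = Pow(Add(Add(-17, 20, -4), -147), Rational(1, 2)) = Pow(Add(-1, -147), Rational(1, 2)) = Pow(-148, Rational(1, 2)) = Mul(2, I, Pow(37, Rational(1, 2)))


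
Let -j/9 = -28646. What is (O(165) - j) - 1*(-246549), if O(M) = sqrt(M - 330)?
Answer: -11265 + I*sqrt(165) ≈ -11265.0 + 12.845*I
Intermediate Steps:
j = 257814 (j = -9*(-28646) = 257814)
O(M) = sqrt(-330 + M)
(O(165) - j) - 1*(-246549) = (sqrt(-330 + 165) - 1*257814) - 1*(-246549) = (sqrt(-165) - 257814) + 246549 = (I*sqrt(165) - 257814) + 246549 = (-257814 + I*sqrt(165)) + 246549 = -11265 + I*sqrt(165)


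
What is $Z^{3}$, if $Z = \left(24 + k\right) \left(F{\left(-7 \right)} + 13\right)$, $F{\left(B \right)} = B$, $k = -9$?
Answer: $729000$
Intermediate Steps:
$Z = 90$ ($Z = \left(24 - 9\right) \left(-7 + 13\right) = 15 \cdot 6 = 90$)
$Z^{3} = 90^{3} = 729000$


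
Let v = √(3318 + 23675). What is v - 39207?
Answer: -39207 + √26993 ≈ -39043.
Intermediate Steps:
v = √26993 ≈ 164.30
v - 39207 = √26993 - 39207 = -39207 + √26993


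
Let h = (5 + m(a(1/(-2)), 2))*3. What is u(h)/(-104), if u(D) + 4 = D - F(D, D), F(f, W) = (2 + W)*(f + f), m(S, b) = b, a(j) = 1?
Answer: 73/8 ≈ 9.1250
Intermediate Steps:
F(f, W) = 2*f*(2 + W) (F(f, W) = (2 + W)*(2*f) = 2*f*(2 + W))
h = 21 (h = (5 + 2)*3 = 7*3 = 21)
u(D) = -4 + D - 2*D*(2 + D) (u(D) = -4 + (D - 2*D*(2 + D)) = -4 + D - 2*D*(2 + D))
u(h)/(-104) = (-4 + 21 - 2*21*(2 + 21))/(-104) = (-4 + 21 - 2*21*23)*(-1/104) = (-4 + 21 - 966)*(-1/104) = -949*(-1/104) = 73/8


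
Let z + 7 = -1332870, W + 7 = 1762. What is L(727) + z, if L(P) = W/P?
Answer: -968999824/727 ≈ -1.3329e+6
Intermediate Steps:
W = 1755 (W = -7 + 1762 = 1755)
z = -1332877 (z = -7 - 1332870 = -1332877)
L(P) = 1755/P
L(727) + z = 1755/727 - 1332877 = -968999824/727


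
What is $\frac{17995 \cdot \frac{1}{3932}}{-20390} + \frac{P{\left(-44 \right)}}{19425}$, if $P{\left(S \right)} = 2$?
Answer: $- \frac{37841183}{311473969800} \approx -0.00012149$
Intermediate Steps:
$\frac{17995 \cdot \frac{1}{3932}}{-20390} + \frac{P{\left(-44 \right)}}{19425} = \frac{17995 \cdot \frac{1}{3932}}{-20390} + \frac{2}{19425} = 17995 \cdot \frac{1}{3932} \left(- \frac{1}{20390}\right) + 2 \cdot \frac{1}{19425} = \frac{17995}{3932} \left(- \frac{1}{20390}\right) + \frac{2}{19425} = - \frac{3599}{16034696} + \frac{2}{19425} = - \frac{37841183}{311473969800}$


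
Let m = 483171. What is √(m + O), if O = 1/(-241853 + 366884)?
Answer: √7553291914702362/125031 ≈ 695.11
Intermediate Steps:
O = 1/125031 ≈ 7.9980e-6
√(m + O) = √(483171 + 1/125031) = √(60411353302/125031) = √7553291914702362/125031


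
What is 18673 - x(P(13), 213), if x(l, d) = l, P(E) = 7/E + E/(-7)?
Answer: 1699363/91 ≈ 18674.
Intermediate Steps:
P(E) = 7/E - E/7 (P(E) = 7/E + E*(-1/7) = 7/E - E/7)
18673 - x(P(13), 213) = 18673 - (7/13 - 1/7*13) = 18673 - (7*(1/13) - 13/7) = 18673 - (7/13 - 13/7) = 18673 - 1*(-120/91) = 18673 + 120/91 = 1699363/91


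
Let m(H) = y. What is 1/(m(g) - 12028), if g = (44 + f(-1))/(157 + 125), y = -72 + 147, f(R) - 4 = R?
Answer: -1/11953 ≈ -8.3661e-5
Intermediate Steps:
f(R) = 4 + R
y = 75
g = ⅙ (g = (44 + (4 - 1))/(157 + 125) = (44 + 3)/282 = 47*(1/282) = ⅙ ≈ 0.16667)
m(H) = 75
1/(m(g) - 12028) = 1/(75 - 12028) = 1/(-11953) = -1/11953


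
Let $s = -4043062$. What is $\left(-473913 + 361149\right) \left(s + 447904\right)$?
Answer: $405404396712$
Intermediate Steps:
$\left(-473913 + 361149\right) \left(s + 447904\right) = \left(-473913 + 361149\right) \left(-4043062 + 447904\right) = \left(-112764\right) \left(-3595158\right) = 405404396712$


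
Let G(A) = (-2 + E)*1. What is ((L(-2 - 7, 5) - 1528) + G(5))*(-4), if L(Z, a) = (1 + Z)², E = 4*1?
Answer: 5848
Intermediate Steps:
E = 4
G(A) = 2 (G(A) = (-2 + 4)*1 = 2*1 = 2)
((L(-2 - 7, 5) - 1528) + G(5))*(-4) = (((1 + (-2 - 7))² - 1528) + 2)*(-4) = (((1 - 9)² - 1528) + 2)*(-4) = (((-8)² - 1528) + 2)*(-4) = ((64 - 1528) + 2)*(-4) = (-1464 + 2)*(-4) = -1462*(-4) = 5848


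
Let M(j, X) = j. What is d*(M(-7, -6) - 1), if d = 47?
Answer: -376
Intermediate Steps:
d*(M(-7, -6) - 1) = 47*(-7 - 1) = 47*(-8) = -376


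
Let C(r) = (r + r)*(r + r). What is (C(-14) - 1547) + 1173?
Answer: 410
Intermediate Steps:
C(r) = 4*r² (C(r) = (2*r)*(2*r) = 4*r²)
(C(-14) - 1547) + 1173 = (4*(-14)² - 1547) + 1173 = (4*196 - 1547) + 1173 = (784 - 1547) + 1173 = -763 + 1173 = 410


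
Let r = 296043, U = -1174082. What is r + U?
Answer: -878039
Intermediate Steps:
r + U = 296043 - 1174082 = -878039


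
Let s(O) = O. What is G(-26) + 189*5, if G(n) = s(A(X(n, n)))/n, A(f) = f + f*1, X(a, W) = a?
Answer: 947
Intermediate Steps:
A(f) = 2*f (A(f) = f + f = 2*f)
G(n) = 2 (G(n) = (2*n)/n = 2)
G(-26) + 189*5 = 2 + 189*5 = 2 + 945 = 947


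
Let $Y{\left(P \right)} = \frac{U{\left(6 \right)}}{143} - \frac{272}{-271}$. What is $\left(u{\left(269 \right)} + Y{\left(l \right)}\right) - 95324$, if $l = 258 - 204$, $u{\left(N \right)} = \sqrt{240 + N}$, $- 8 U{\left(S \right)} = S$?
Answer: $- \frac{14776209117}{155012} + \sqrt{509} \approx -95301.0$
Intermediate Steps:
$U{\left(S \right)} = - \frac{S}{8}$
$l = 54$ ($l = 258 - 204 = 54$)
$Y{\left(P \right)} = \frac{154771}{155012}$ ($Y{\left(P \right)} = \frac{\left(- \frac{1}{8}\right) 6}{143} - \frac{272}{-271} = \left(- \frac{3}{4}\right) \frac{1}{143} - - \frac{272}{271} = - \frac{3}{572} + \frac{272}{271} = \frac{154771}{155012}$)
$\left(u{\left(269 \right)} + Y{\left(l \right)}\right) - 95324 = \left(\sqrt{240 + 269} + \frac{154771}{155012}\right) - 95324 = \left(\sqrt{509} + \frac{154771}{155012}\right) - 95324 = \left(\frac{154771}{155012} + \sqrt{509}\right) - 95324 = - \frac{14776209117}{155012} + \sqrt{509}$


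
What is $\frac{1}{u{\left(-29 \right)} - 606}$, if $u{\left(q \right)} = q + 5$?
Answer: $- \frac{1}{630} \approx -0.0015873$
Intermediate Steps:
$u{\left(q \right)} = 5 + q$
$\frac{1}{u{\left(-29 \right)} - 606} = \frac{1}{\left(5 - 29\right) - 606} = \frac{1}{-24 - 606} = \frac{1}{-630} = - \frac{1}{630}$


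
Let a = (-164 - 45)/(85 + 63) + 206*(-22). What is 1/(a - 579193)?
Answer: -148/86391509 ≈ -1.7131e-6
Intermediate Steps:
a = -670945/148 (a = -209/148 - 4532 = -670945/148 ≈ -4533.4)
1/(a - 579193) = 1/(-670945/148 - 579193) = 1/(-86391509/148) = -148/86391509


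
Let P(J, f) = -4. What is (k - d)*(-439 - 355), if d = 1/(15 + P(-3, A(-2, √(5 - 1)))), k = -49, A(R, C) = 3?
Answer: 428760/11 ≈ 38978.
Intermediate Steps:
d = 1/11 (d = 1/(15 - 4) = 1/11 ≈ 0.090909)
(k - d)*(-439 - 355) = (-49 - 1*1/11)*(-439 - 355) = (-49 - 1/11)*(-794) = -540/11*(-794) = 428760/11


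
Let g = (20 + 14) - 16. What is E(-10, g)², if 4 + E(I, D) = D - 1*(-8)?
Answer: 484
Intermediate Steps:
g = 18 (g = 34 - 16 = 18)
E(I, D) = 4 + D (E(I, D) = -4 + (D - 1*(-8)) = -4 + (D + 8) = -4 + (8 + D) = 4 + D)
E(-10, g)² = (4 + 18)² = 22² = 484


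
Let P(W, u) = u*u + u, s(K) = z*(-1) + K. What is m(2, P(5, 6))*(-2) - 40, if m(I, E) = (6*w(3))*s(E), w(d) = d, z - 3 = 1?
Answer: -1408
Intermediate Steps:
z = 4 (z = 3 + 1 = 4)
s(K) = -4 + K (s(K) = 4*(-1) + K = -4 + K)
P(W, u) = u + u² (P(W, u) = u² + u = u + u²)
m(I, E) = -72 + 18*E (m(I, E) = (6*3)*(-4 + E) = 18*(-4 + E) = -72 + 18*E)
m(2, P(5, 6))*(-2) - 40 = (-72 + 18*(6*(1 + 6)))*(-2) - 40 = (-72 + 18*(6*7))*(-2) - 40 = (-72 + 18*42)*(-2) - 40 = (-72 + 756)*(-2) - 40 = 684*(-2) - 40 = -1368 - 40 = -1408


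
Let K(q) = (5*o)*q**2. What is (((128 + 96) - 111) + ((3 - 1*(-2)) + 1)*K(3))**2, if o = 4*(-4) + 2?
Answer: 13446889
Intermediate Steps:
o = -14 (o = -16 + 2 = -14)
K(q) = -70*q**2 (K(q) = (5*(-14))*q**2 = -70*q**2)
(((128 + 96) - 111) + ((3 - 1*(-2)) + 1)*K(3))**2 = (((128 + 96) - 111) + ((3 - 1*(-2)) + 1)*(-70*3**2))**2 = ((224 - 111) + ((3 + 2) + 1)*(-70*9))**2 = (113 + (5 + 1)*(-630))**2 = (113 + 6*(-630))**2 = (113 - 3780)**2 = (-3667)**2 = 13446889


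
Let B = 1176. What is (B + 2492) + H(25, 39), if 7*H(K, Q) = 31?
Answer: 25707/7 ≈ 3672.4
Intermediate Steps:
H(K, Q) = 31/7 (H(K, Q) = (⅐)*31 = 31/7)
(B + 2492) + H(25, 39) = (1176 + 2492) + 31/7 = 3668 + 31/7 = 25707/7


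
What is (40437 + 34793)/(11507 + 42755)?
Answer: 37615/27131 ≈ 1.3864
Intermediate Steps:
(40437 + 34793)/(11507 + 42755) = 75230/54262 = 75230*(1/54262) = 37615/27131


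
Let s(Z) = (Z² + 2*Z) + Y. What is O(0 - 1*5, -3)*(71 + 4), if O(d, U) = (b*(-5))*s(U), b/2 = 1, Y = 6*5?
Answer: -24750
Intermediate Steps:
Y = 30
b = 2 (b = 2*1 = 2)
s(Z) = 30 + Z² + 2*Z (s(Z) = (Z² + 2*Z) + 30 = 30 + Z² + 2*Z)
O(d, U) = -300 - 20*U - 10*U² (O(d, U) = (2*(-5))*(30 + U² + 2*U) = -10*(30 + U² + 2*U) = -300 - 20*U - 10*U²)
O(0 - 1*5, -3)*(71 + 4) = (-300 - 20*(-3) - 10*(-3)²)*(71 + 4) = (-300 + 60 - 10*9)*75 = (-300 + 60 - 90)*75 = -330*75 = -24750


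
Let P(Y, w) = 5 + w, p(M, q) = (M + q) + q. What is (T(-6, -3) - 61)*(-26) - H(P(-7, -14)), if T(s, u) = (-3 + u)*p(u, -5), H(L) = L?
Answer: -433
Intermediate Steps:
p(M, q) = M + 2*q
T(s, u) = (-10 + u)*(-3 + u) (T(s, u) = (-3 + u)*(u + 2*(-5)) = (-3 + u)*(u - 10) = (-3 + u)*(-10 + u) = (-10 + u)*(-3 + u))
(T(-6, -3) - 61)*(-26) - H(P(-7, -14)) = ((-10 - 3)*(-3 - 3) - 61)*(-26) - (5 - 14) = (-13*(-6) - 61)*(-26) - 1*(-9) = (78 - 61)*(-26) + 9 = 17*(-26) + 9 = -442 + 9 = -433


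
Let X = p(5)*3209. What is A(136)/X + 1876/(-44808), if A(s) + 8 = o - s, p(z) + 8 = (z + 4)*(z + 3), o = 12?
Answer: -12225001/287577744 ≈ -0.042510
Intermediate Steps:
p(z) = -8 + (3 + z)*(4 + z) (p(z) = -8 + (z + 4)*(z + 3) = -8 + (4 + z)*(3 + z) = -8 + (3 + z)*(4 + z))
A(s) = 4 - s (A(s) = -8 + (12 - s) = 4 - s)
X = 205376 (X = (4 + 5² + 7*5)*3209 = (4 + 25 + 35)*3209 = 64*3209 = 205376)
A(136)/X + 1876/(-44808) = (4 - 1*136)/205376 + 1876/(-44808) = (4 - 136)*(1/205376) + 1876*(-1/44808) = -132*1/205376 - 469/11202 = -33/51344 - 469/11202 = -12225001/287577744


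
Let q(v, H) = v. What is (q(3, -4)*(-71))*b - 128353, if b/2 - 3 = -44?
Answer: -110887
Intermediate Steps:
b = -82 (b = 6 + 2*(-44) = 6 - 88 = -82)
(q(3, -4)*(-71))*b - 128353 = (3*(-71))*(-82) - 128353 = -213*(-82) - 128353 = 17466 - 128353 = -110887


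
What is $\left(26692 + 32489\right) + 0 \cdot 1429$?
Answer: $59181$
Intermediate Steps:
$\left(26692 + 32489\right) + 0 \cdot 1429 = 59181 + 0 = 59181$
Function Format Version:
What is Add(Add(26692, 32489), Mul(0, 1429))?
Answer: 59181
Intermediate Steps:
Add(Add(26692, 32489), Mul(0, 1429)) = Add(59181, 0) = 59181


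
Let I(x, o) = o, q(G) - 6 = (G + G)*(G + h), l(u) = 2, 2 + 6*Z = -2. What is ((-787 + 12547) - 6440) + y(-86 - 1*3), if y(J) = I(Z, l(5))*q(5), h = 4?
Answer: 5512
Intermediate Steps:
Z = -⅔ (Z = -⅓ + (⅙)*(-2) = -⅓ - ⅓ = -⅔ ≈ -0.66667)
q(G) = 6 + 2*G*(4 + G) (q(G) = 6 + (G + G)*(G + 4) = 6 + (2*G)*(4 + G) = 6 + 2*G*(4 + G))
y(J) = 192 (y(J) = 2*(6 + 2*5² + 8*5) = 2*(6 + 2*25 + 40) = 2*(6 + 50 + 40) = 2*96 = 192)
((-787 + 12547) - 6440) + y(-86 - 1*3) = ((-787 + 12547) - 6440) + 192 = (11760 - 6440) + 192 = 5320 + 192 = 5512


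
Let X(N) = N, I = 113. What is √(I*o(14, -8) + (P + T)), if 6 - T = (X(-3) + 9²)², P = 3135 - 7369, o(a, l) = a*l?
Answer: 6*I*√638 ≈ 151.55*I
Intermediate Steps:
P = -4234
T = -6078 (T = 6 - (-3 + 9²)² = 6 - (-3 + 81)² = 6 - 1*78² = 6 - 1*6084 = 6 - 6084 = -6078)
√(I*o(14, -8) + (P + T)) = √(113*(14*(-8)) + (-4234 - 6078)) = √(113*(-112) - 10312) = √(-12656 - 10312) = √(-22968) = 6*I*√638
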